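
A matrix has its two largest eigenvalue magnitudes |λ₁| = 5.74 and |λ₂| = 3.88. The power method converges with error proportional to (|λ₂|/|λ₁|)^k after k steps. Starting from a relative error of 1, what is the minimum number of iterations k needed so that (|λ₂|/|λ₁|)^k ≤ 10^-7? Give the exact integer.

|λ₂/λ₁| = 3.88/5.74 = 0.67596
Need k ≥ ln(10^-7) / ln(0.67596) = -16.1181 / -0.3916 ≈ 41.157
Smallest integer k satisfying the bound: 42

42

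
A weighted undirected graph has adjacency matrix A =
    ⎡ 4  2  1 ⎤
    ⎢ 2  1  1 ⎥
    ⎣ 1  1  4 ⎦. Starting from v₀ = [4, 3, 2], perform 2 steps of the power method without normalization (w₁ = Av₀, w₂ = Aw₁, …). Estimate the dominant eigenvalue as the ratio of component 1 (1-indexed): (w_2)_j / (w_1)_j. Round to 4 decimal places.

w1 = Av₀ = (24, 13, 15)
w2 = Aw1 = (137, 76, 97)
Ratio at component: 137 / 24 = 5.7083

5.7083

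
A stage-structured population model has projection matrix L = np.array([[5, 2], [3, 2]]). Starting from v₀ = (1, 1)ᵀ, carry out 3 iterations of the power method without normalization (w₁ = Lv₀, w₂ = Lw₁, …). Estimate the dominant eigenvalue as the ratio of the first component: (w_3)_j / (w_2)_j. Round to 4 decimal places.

6.3778

w1 = Lv₀ = (5·1 + 2·1; 3·1 + 2·1) = (7, 5)
w2 = Lw1 = (5·7 + 2·5; 3·7 + 2·5) = (45, 31)
w3 = Lw2 = (287, 197)
Ratio at component: 287 / 45 = 6.3778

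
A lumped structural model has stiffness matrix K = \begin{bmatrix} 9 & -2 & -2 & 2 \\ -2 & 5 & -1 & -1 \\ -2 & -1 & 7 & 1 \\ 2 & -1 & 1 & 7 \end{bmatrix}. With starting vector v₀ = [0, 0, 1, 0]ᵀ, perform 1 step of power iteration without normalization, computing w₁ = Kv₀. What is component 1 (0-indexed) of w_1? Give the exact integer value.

-1

w1 = Kv₀ = (-2, -1, 7, 1)
The requested component of w1 is -1.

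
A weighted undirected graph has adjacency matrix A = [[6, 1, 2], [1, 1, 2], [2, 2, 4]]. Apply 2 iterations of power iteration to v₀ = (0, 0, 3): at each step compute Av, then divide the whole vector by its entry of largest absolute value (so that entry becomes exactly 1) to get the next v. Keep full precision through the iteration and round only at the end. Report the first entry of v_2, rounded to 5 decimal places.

Av0 = (6.000000, 6.000000, 12.000000); divide by 12.000000 → v1 = (0.500000, 0.500000, 1.000000)
Av1 = (5.500000, 3.000000, 6.000000); divide by 6.000000 → v2 = (0.916667, 0.500000, 1.000000)
Requested entry of v2: 66/72 = 0.91667

0.91667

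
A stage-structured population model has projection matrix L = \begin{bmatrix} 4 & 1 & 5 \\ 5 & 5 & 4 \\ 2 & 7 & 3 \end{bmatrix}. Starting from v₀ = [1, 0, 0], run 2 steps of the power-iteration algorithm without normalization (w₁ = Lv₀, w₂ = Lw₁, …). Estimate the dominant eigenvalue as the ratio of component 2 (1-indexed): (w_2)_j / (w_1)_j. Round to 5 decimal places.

10.60000

w1 = Lv₀ = (4·1 + 1·0 + 5·0; 5·1 + 5·0 + 4·0; 2·1 + 7·0 + 3·0) = (4, 5, 2)
w2 = Lw1 = (4·4 + 1·5 + 5·2; 5·4 + 5·5 + 4·2; 2·4 + 7·5 + 3·2) = (31, 53, 49)
Ratio at component: 53 / 5 = 10.60000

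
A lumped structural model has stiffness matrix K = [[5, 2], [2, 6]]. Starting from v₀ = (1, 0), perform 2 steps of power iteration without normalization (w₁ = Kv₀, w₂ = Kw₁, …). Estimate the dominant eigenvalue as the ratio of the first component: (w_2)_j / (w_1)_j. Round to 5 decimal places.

w1 = Kv₀ = (5, 2)
w2 = Kw1 = (29, 22)
Ratio at component: 29 / 5 = 5.80000

5.80000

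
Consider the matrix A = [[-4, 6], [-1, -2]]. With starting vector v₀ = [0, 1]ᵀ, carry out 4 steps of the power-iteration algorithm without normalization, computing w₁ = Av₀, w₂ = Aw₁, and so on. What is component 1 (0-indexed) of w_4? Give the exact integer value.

-212

w1 = Av₀ = (6, -2)
w2 = Aw1 = (-36, -2)
w3 = Aw2 = (132, 40)
w4 = Aw3 = (-288, -212)
The requested component of w4 is -212.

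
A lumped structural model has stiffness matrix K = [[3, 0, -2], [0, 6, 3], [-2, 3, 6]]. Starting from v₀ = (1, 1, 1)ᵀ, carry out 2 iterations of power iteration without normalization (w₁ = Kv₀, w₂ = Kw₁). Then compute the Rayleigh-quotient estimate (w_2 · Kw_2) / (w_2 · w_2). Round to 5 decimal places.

λ ≈ 9.19834

w1 = Kv₀ = (3·1 + 0·1 + (-2)·1; 0·1 + 6·1 + 3·1; (-2)·1 + 3·1 + 6·1) = (1, 9, 7)
w2 = Kw1 = (3·1 + 0·9 + (-2)·7; 0·1 + 6·9 + 3·7; (-2)·1 + 3·9 + 6·7) = (-11, 75, 67)
Kw2 = (-167, 651, 649)
w2·Kw2 = (-11)·(-167) + 75·651 + 67·649 = 94145; w2·w2 = (-11)·(-11) + 75·75 + 67·67 = 10235
λ ≈ 94145/10235 = 9.19834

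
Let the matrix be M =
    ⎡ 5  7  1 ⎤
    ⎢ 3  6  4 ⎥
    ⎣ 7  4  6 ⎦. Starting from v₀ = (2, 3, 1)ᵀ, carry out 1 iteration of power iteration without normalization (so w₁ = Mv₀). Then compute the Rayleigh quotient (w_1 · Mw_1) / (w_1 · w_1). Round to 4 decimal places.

w1 = Mv₀ = (5·2 + 7·3 + 1·1; 3·2 + 6·3 + 4·1; 7·2 + 4·3 + 6·1) = (32, 28, 32)
Mw1 = (388, 392, 528)
w1·Mw1 = 32·388 + 28·392 + 32·528 = 40288; w1·w1 = 32·32 + 28·28 + 32·32 = 2832
λ ≈ 40288/2832 = 14.2260

14.2260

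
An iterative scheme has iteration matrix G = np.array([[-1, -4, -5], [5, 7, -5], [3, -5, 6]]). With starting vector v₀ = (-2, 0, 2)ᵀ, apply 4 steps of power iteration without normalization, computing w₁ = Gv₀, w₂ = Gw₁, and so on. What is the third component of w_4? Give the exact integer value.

w1 = Gv₀ = (-8, -20, 6)
w2 = Gw1 = (58, -210, 112)
w3 = Gw2 = (222, -1740, 1896)
w4 = Gw3 = (-2742, -20550, 20742)
The requested component of w4 is 20742.

20742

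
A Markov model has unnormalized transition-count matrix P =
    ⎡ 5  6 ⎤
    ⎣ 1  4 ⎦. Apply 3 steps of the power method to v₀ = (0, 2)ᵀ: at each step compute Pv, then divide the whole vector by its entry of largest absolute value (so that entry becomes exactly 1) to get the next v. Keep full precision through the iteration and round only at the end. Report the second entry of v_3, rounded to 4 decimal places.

0.3532

Pv0 = (12.00000, 8.00000); divide by 12.00000 → v1 = (1.00000, 0.66667)
Pv1 = (9.00000, 3.66667); divide by 9.00000 → v2 = (1.00000, 0.40741)
Pv2 = (7.44444, 2.62963); divide by 7.44444 → v3 = (1.00000, 0.35323)
Requested entry of v3: 284/804 = 0.3532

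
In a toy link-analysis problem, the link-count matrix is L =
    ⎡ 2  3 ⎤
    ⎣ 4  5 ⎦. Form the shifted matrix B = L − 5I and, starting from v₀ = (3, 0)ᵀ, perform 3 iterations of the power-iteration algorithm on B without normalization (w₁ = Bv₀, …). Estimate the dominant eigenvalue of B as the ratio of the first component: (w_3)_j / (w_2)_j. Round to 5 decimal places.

-4.71429

B = L − 5I has rows (-3, 3); (4, 0)
w1 = Bv₀ = (-9, 12)
w2 = Bw1 = (63, -36)
w3 = Bw2 = (-297, 252)
Ratio: -297/63 = -4.71429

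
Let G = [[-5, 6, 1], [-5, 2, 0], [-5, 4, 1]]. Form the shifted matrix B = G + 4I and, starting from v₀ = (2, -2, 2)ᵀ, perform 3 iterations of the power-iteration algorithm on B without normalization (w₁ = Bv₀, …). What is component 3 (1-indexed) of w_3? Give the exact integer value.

12

B = G + 4I has rows (-1, 6, 1); (-5, 6, 0); (-5, 4, 5)
w1 = Bv₀ = ((-1)·2 + 6·(-2) + 1·2; (-5)·2 + 6·(-2) + 0·2; (-5)·2 + 4·(-2) + 5·2) = (-12, -22, -8)
w2 = Bw1 = ((-1)·(-12) + 6·(-22) + 1·(-8); (-5)·(-12) + 6·(-22) + 0·(-8); (-5)·(-12) + 4·(-22) + 5·(-8)) = (-128, -72, -68)
w3 = Bw2 = (-372, 208, 12)
Requested component of w3: 12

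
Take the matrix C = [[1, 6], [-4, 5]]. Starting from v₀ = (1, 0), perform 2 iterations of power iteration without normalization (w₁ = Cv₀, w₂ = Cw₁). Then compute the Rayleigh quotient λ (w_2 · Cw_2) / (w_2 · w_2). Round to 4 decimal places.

w1 = Cv₀ = (1·1 + 6·0; (-4)·1 + 5·0) = (1, -4)
w2 = Cw1 = (1·1 + 6·(-4); (-4)·1 + 5·(-4)) = (-23, -24)
Cw2 = (-167, -28)
w2·Cw2 = (-23)·(-167) + (-24)·(-28) = 4513; w2·w2 = (-23)·(-23) + (-24)·(-24) = 1105
λ ≈ 4513/1105 = 4.0842

4.0842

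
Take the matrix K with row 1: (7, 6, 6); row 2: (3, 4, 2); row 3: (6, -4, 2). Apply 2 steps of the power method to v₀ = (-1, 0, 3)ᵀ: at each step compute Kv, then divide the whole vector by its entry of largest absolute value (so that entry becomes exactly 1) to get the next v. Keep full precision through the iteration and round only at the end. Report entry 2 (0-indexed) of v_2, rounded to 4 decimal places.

0.5684

Kv0 = (11.00000, 3.00000, 0.00000); divide by 11.00000 → v1 = (1.00000, 0.27273, 0.00000)
Kv1 = (8.63636, 4.09091, 4.90909); divide by 8.63636 → v2 = (1.00000, 0.47368, 0.56842)
Requested entry of v2: 54/95 = 0.5684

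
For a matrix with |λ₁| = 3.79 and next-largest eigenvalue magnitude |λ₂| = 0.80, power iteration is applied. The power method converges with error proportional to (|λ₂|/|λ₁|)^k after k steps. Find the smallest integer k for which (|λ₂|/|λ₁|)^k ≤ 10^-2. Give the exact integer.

3

|λ₂/λ₁| = 0.80/3.79 = 0.21108
Need k ≥ ln(10^-2) / ln(0.21108) = -4.6052 / -1.5555 ≈ 2.961
Smallest integer k satisfying the bound: 3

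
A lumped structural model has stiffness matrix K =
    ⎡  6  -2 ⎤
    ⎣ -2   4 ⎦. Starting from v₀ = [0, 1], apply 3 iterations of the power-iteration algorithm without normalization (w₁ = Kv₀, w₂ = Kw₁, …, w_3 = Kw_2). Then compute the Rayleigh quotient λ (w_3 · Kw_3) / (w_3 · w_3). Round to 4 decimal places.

λ ≈ 7.2000

w1 = Kv₀ = (6·0 + (-2)·1; (-2)·0 + 4·1) = (-2, 4)
w2 = Kw1 = (6·(-2) + (-2)·4; (-2)·(-2) + 4·4) = (-20, 20)
w3 = Kw2 = (-160, 120)
Kw3 = (-1200, 800)
w3·Kw3 = (-160)·(-1200) + 120·800 = 288000; w3·w3 = (-160)·(-160) + 120·120 = 40000
λ ≈ 288000/40000 = 7.2000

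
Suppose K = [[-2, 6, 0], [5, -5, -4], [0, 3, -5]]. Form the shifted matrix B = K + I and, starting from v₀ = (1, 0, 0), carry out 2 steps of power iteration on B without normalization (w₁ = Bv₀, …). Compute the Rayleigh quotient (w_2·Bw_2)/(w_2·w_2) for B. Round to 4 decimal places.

B = K + I has rows (-1, 6, 0); (5, -4, -4); (0, 3, -4)
w1 = Bv₀ = ((-1)·1 + 6·0 + 0·0; 5·1 + (-4)·0 + (-4)·0; 0·1 + 3·0 + (-4)·0) = (-1, 5, 0)
w2 = Bw1 = ((-1)·(-1) + 6·5 + 0·0; 5·(-1) + (-4)·5 + (-4)·0; 0·(-1) + 3·5 + (-4)·0) = (31, -25, 15)
Bw2 = (-181, 195, -135)
w2·Bw2 = -12511; w2·w2 = 1811; μ ≈ -12511/1811 = -6.9083

-6.9083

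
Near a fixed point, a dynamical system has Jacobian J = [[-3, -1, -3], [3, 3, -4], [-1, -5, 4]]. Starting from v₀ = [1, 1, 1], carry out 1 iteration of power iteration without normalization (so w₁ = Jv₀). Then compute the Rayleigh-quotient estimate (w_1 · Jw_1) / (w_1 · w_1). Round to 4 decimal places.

w1 = Jv₀ = ((-3)·1 + (-1)·1 + (-3)·1; 3·1 + 3·1 + (-4)·1; (-1)·1 + (-5)·1 + 4·1) = (-7, 2, -2)
Jw1 = (25, -7, -11)
w1·Jw1 = (-7)·25 + 2·(-7) + (-2)·(-11) = -167; w1·w1 = (-7)·(-7) + 2·2 + (-2)·(-2) = 57
λ ≈ -167/57 = -2.9298

λ ≈ -2.9298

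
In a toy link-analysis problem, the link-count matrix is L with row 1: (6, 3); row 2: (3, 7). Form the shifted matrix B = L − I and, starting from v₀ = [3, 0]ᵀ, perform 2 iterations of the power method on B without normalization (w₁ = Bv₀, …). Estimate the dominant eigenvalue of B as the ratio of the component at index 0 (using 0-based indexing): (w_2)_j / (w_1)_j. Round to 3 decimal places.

6.800

B = L − I has rows (5, 3); (3, 6)
w1 = Bv₀ = (5·3 + 3·0; 3·3 + 6·0) = (15, 9)
w2 = Bw1 = (5·15 + 3·9; 3·15 + 6·9) = (102, 99)
Ratio: 102/15 = 6.800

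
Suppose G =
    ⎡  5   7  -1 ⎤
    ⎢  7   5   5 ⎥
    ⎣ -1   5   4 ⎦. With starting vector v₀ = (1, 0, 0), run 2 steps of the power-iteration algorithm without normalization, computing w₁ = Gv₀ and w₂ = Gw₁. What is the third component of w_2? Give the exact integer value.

26

w1 = Gv₀ = (5·1 + 7·0 + (-1)·0; 7·1 + 5·0 + 5·0; (-1)·1 + 5·0 + 4·0) = (5, 7, -1)
w2 = Gw1 = (5·5 + 7·7 + (-1)·(-1); 7·5 + 5·7 + 5·(-1); (-1)·5 + 5·7 + 4·(-1)) = (75, 65, 26)
The requested component of w2 is 26.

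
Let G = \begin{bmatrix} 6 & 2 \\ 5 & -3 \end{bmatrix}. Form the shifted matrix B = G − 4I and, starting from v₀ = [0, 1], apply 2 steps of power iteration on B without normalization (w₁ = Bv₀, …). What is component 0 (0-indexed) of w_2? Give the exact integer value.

-10

B = G − 4I has rows (2, 2); (5, -7)
w1 = Bv₀ = (2, -7)
w2 = Bw1 = (-10, 59)
Requested component of w2: -10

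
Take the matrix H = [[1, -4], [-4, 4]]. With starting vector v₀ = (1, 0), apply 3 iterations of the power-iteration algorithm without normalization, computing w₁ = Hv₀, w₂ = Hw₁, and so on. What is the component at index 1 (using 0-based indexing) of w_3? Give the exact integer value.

w1 = Hv₀ = (1, -4)
w2 = Hw1 = (17, -20)
w3 = Hw2 = (97, -148)
The requested component of w3 is -148.

-148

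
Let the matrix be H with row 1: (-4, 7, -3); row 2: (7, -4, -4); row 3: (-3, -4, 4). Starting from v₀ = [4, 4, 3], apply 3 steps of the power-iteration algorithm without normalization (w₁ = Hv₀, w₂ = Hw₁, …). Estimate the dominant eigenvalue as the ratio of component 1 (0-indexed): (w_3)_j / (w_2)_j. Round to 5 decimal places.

2.40000

w1 = Hv₀ = ((-4)·4 + 7·4 + (-3)·3; 7·4 + (-4)·4 + (-4)·3; (-3)·4 + (-4)·4 + 4·3) = (3, 0, -16)
w2 = Hw1 = ((-4)·3 + 7·0 + (-3)·(-16); 7·3 + (-4)·0 + (-4)·(-16); (-3)·3 + (-4)·0 + 4·(-16)) = (36, 85, -73)
w3 = Hw2 = (670, 204, -740)
Ratio at component: 204 / 85 = 2.40000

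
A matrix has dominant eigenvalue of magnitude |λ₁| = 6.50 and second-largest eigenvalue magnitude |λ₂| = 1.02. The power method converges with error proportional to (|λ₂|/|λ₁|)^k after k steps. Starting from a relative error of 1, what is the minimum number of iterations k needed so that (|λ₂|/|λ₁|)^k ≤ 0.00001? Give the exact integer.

7

|λ₂/λ₁| = 1.02/6.50 = 0.15692
Need k ≥ ln(0.00001) / ln(0.15692) = -11.5129 / -1.8520 ≈ 6.216
Smallest integer k satisfying the bound: 7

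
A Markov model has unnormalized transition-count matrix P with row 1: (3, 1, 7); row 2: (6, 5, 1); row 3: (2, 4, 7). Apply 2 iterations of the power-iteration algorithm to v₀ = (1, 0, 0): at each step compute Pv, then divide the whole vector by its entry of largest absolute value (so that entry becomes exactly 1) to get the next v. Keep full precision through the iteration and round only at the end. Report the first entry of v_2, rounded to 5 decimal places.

Pv0 = (3.000000, 6.000000, 2.000000); divide by 6.000000 → v1 = (0.500000, 1.000000, 0.333333)
Pv1 = (4.833333, 8.333333, 7.333333); divide by 8.333333 → v2 = (0.580000, 1.000000, 0.880000)
Requested entry of v2: 29/50 = 0.58000

0.58000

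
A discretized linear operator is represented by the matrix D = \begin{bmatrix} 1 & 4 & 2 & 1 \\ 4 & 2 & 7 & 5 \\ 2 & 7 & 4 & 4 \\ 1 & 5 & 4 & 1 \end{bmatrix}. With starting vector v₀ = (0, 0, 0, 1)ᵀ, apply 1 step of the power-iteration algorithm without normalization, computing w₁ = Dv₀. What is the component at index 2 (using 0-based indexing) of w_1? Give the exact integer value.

w1 = Dv₀ = (1·0 + 4·0 + 2·0 + 1·1; 4·0 + 2·0 + 7·0 + 5·1; 2·0 + 7·0 + 4·0 + 4·1; 1·0 + 5·0 + 4·0 + 1·1) = (1, 5, 4, 1)
The requested component of w1 is 4.

4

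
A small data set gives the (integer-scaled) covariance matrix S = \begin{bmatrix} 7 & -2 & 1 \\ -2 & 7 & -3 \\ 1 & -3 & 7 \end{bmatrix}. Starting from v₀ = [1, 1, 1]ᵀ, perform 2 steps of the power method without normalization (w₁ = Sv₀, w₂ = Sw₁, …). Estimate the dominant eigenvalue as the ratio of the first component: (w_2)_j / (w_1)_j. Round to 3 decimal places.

w1 = Sv₀ = (6, 2, 5)
w2 = Sw1 = (43, -13, 35)
Ratio at component: 43 / 6 = 7.167

7.167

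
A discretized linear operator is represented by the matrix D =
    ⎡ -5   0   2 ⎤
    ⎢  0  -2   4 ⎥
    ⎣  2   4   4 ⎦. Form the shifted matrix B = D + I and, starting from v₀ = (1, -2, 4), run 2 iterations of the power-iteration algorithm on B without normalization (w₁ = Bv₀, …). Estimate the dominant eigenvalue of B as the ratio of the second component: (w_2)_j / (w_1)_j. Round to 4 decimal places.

B = D + I has rows (-4, 0, 2); (0, -1, 4); (2, 4, 5)
w1 = Bv₀ = (4, 18, 14)
w2 = Bw1 = (12, 38, 150)
Ratio: 38/18 = 2.1111

2.1111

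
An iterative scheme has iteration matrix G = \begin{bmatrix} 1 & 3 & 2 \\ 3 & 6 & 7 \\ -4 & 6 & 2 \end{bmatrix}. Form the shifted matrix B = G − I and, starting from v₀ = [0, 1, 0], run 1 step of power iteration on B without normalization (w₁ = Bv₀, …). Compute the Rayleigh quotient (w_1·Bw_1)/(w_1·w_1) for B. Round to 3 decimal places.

B = G − I has rows (0, 3, 2); (3, 5, 7); (-4, 6, 1)
w1 = Bv₀ = (0·0 + 3·1 + 2·0; 3·0 + 5·1 + 7·0; (-4)·0 + 6·1 + 1·0) = (3, 5, 6)
Bw1 = (27, 76, 24)
w1·Bw1 = 605; w1·w1 = 70; μ ≈ 605/70 = 8.643

μ ≈ 8.643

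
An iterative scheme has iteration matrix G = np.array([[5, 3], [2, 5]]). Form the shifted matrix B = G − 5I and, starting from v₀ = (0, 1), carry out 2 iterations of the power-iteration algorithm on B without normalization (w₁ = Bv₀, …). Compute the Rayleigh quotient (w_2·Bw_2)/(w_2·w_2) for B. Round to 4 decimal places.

0.0000

B = G − 5I has rows (0, 3); (2, 0)
w1 = Bv₀ = (0·0 + 3·1; 2·0 + 0·1) = (3, 0)
w2 = Bw1 = (0·3 + 3·0; 2·3 + 0·0) = (0, 6)
Bw2 = (18, 0)
w2·Bw2 = 0; w2·w2 = 36; μ ≈ 0/36 = 0.0000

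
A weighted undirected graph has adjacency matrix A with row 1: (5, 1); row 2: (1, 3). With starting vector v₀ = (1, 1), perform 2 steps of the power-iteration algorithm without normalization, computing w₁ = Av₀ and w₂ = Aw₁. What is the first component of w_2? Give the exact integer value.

w1 = Av₀ = (5·1 + 1·1; 1·1 + 3·1) = (6, 4)
w2 = Aw1 = (5·6 + 1·4; 1·6 + 3·4) = (34, 18)
The requested component of w2 is 34.

34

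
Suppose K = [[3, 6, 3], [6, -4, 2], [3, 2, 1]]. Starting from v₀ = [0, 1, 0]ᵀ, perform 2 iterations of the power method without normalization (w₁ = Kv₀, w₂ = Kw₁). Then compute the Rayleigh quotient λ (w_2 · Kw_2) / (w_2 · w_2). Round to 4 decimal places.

-2.9610

w1 = Kv₀ = (3·0 + 6·1 + 3·0; 6·0 + (-4)·1 + 2·0; 3·0 + 2·1 + 1·0) = (6, -4, 2)
w2 = Kw1 = (3·6 + 6·(-4) + 3·2; 6·6 + (-4)·(-4) + 2·2; 3·6 + 2·(-4) + 1·2) = (0, 56, 12)
Kw2 = (372, -200, 124)
w2·Kw2 = 0·372 + 56·(-200) + 12·124 = -9712; w2·w2 = 0·0 + 56·56 + 12·12 = 3280
λ ≈ -9712/3280 = -2.9610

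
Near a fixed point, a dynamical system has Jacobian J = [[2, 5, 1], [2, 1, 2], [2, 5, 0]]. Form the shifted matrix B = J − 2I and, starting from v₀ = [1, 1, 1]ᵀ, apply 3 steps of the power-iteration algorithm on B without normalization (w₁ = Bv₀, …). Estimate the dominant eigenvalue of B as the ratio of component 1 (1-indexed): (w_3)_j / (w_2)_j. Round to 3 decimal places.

B = J − 2I has rows (0, 5, 1); (2, -1, 2); (2, 5, -2)
w1 = Bv₀ = (0·1 + 5·1 + 1·1; 2·1 + (-1)·1 + 2·1; 2·1 + 5·1 + (-2)·1) = (6, 3, 5)
w2 = Bw1 = (0·6 + 5·3 + 1·5; 2·6 + (-1)·3 + 2·5; 2·6 + 5·3 + (-2)·5) = (20, 19, 17)
w3 = Bw2 = (112, 55, 101)
Ratio: 112/20 = 5.600

μ ≈ 5.600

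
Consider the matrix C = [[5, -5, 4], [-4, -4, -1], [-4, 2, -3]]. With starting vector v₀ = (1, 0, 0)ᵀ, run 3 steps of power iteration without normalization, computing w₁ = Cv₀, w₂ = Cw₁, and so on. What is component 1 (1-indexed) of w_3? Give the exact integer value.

w1 = Cv₀ = (5·1 + (-5)·0 + 4·0; (-4)·1 + (-4)·0 + (-1)·0; (-4)·1 + 2·0 + (-3)·0) = (5, -4, -4)
w2 = Cw1 = (5·5 + (-5)·(-4) + 4·(-4); (-4)·5 + (-4)·(-4) + (-1)·(-4); (-4)·5 + 2·(-4) + (-3)·(-4)) = (29, 0, -16)
w3 = Cw2 = (81, -100, -68)
The requested component of w3 is 81.

81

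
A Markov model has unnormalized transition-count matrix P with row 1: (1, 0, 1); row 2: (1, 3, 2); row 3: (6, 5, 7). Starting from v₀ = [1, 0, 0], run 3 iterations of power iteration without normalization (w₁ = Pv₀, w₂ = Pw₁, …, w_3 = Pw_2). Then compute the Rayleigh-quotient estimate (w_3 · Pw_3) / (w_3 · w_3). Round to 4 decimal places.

w1 = Pv₀ = (1·1 + 0·0 + 1·0; 1·1 + 3·0 + 2·0; 6·1 + 5·0 + 7·0) = (1, 1, 6)
w2 = Pw1 = (1·1 + 0·1 + 1·6; 1·1 + 3·1 + 2·6; 6·1 + 5·1 + 7·6) = (7, 16, 53)
w3 = Pw2 = (60, 161, 493)
Pw3 = (553, 1529, 4616)
w3·Pw3 = 60·553 + 161·1529 + 493·4616 = 2555037; w3·w3 = 60·60 + 161·161 + 493·493 = 272570
λ ≈ 2555037/272570 = 9.3739

9.3739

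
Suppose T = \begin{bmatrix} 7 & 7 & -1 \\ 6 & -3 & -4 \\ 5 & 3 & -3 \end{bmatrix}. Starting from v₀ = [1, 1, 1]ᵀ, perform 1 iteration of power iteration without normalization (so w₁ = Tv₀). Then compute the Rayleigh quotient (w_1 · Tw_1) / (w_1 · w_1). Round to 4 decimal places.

6.1590

w1 = Tv₀ = (7·1 + 7·1 + (-1)·1; 6·1 + (-3)·1 + (-4)·1; 5·1 + 3·1 + (-3)·1) = (13, -1, 5)
Tw1 = (79, 61, 47)
w1·Tw1 = 13·79 + (-1)·61 + 5·47 = 1201; w1·w1 = 13·13 + (-1)·(-1) + 5·5 = 195
λ ≈ 1201/195 = 6.1590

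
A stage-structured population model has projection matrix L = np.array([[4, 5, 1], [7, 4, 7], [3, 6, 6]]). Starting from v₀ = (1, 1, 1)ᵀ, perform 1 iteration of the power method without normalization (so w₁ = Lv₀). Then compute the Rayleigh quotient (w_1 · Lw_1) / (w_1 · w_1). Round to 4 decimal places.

w1 = Lv₀ = (10, 18, 15)
Lw1 = (145, 247, 228)
w1·Lw1 = 10·145 + 18·247 + 15·228 = 9316; w1·w1 = 10·10 + 18·18 + 15·15 = 649
λ ≈ 9316/649 = 14.3544

λ ≈ 14.3544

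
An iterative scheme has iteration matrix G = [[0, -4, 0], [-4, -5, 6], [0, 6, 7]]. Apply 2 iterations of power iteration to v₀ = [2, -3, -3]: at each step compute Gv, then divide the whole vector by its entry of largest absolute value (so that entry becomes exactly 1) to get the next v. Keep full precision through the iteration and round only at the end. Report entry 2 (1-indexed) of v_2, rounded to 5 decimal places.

Gv0 = (12.000000, -11.000000, -39.000000); divide by -39.000000 → v1 = (-0.307692, 0.282051, 1.000000)
Gv1 = (-1.128205, 5.820513, 8.692308); divide by 8.692308 → v2 = (-0.129794, 0.669617, 1.000000)
Requested entry of v2: -227/-339 = 0.66962

0.66962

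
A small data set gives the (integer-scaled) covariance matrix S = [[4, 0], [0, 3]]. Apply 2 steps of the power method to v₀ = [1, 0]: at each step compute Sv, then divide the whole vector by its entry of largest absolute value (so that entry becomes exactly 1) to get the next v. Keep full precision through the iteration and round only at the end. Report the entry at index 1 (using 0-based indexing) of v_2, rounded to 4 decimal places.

0.0000

Sv0 = (4.00000, 0.00000); divide by 4.00000 → v1 = (1.00000, 0.00000)
Sv1 = (4.00000, 0.00000); divide by 4.00000 → v2 = (1.00000, 0.00000)
Requested entry of v2: 0/16 = 0.0000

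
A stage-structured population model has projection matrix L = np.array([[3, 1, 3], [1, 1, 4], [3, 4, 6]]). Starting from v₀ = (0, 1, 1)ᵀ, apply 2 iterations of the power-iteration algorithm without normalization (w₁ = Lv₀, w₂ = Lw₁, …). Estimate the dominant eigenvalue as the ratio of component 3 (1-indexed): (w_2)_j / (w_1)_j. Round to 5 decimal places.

9.20000

w1 = Lv₀ = (4, 5, 10)
w2 = Lw1 = (47, 49, 92)
Ratio at component: 92 / 10 = 9.20000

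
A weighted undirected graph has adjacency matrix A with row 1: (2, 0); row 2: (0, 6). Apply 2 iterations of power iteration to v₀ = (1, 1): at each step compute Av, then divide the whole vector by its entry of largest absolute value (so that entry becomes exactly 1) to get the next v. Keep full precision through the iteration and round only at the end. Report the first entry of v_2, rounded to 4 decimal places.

Av0 = (2.00000, 6.00000); divide by 6.00000 → v1 = (0.33333, 1.00000)
Av1 = (0.66667, 6.00000); divide by 6.00000 → v2 = (0.11111, 1.00000)
Requested entry of v2: 4/36 = 0.1111

0.1111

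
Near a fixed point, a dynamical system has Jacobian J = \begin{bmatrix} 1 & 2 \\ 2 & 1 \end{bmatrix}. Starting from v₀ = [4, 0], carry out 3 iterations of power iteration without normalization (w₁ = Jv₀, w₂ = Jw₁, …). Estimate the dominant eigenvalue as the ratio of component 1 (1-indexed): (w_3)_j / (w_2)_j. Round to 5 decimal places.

2.60000

w1 = Jv₀ = (1·4 + 2·0; 2·4 + 1·0) = (4, 8)
w2 = Jw1 = (1·4 + 2·8; 2·4 + 1·8) = (20, 16)
w3 = Jw2 = (52, 56)
Ratio at component: 52 / 20 = 2.60000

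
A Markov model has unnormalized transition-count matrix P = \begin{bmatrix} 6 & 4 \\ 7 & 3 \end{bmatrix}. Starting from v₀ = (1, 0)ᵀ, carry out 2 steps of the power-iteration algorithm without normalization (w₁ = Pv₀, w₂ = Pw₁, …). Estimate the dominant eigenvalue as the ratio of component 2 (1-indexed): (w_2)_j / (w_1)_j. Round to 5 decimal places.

w1 = Pv₀ = (6·1 + 4·0; 7·1 + 3·0) = (6, 7)
w2 = Pw1 = (6·6 + 4·7; 7·6 + 3·7) = (64, 63)
Ratio at component: 63 / 7 = 9.00000

λ ≈ 9.00000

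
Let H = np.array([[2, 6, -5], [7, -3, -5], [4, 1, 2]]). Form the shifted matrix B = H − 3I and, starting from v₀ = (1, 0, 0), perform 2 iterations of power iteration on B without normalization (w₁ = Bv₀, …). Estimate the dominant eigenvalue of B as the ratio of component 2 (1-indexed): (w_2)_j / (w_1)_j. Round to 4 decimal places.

μ ≈ -9.8571

B = H − 3I has rows (-1, 6, -5); (7, -6, -5); (4, 1, -1)
w1 = Bv₀ = ((-1)·1 + 6·0 + (-5)·0; 7·1 + (-6)·0 + (-5)·0; 4·1 + 1·0 + (-1)·0) = (-1, 7, 4)
w2 = Bw1 = ((-1)·(-1) + 6·7 + (-5)·4; 7·(-1) + (-6)·7 + (-5)·4; 4·(-1) + 1·7 + (-1)·4) = (23, -69, -1)
Ratio: -69/7 = -9.8571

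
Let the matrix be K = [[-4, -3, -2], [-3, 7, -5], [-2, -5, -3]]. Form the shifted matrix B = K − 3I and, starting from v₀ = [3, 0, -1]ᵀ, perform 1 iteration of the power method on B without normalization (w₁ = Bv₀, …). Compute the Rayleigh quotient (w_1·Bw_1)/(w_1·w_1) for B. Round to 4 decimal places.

μ ≈ -7.7427

B = K − 3I has rows (-7, -3, -2); (-3, 4, -5); (-2, -5, -6)
w1 = Bv₀ = ((-7)·3 + (-3)·0 + (-2)·(-1); (-3)·3 + 4·0 + (-5)·(-1); (-2)·3 + (-5)·0 + (-6)·(-1)) = (-19, -4, 0)
Bw1 = (145, 41, 58)
w1·Bw1 = -2919; w1·w1 = 377; μ ≈ -2919/377 = -7.7427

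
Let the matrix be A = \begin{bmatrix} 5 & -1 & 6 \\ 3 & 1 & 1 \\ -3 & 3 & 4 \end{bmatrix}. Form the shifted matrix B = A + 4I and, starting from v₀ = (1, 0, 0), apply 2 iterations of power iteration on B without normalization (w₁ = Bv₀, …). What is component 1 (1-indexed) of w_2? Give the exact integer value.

60

B = A + 4I has rows (9, -1, 6); (3, 5, 1); (-3, 3, 8)
w1 = Bv₀ = (9, 3, -3)
w2 = Bw1 = (60, 39, -42)
Requested component of w2: 60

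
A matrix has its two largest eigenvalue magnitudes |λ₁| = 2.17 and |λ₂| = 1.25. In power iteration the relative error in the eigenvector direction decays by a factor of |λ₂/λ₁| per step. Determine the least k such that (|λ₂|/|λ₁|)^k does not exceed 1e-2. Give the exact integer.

|λ₂/λ₁| = 1.25/2.17 = 0.57604
Need k ≥ ln(1e-2) / ln(0.57604) = -4.6052 / -0.5516 ≈ 8.349
Smallest integer k satisfying the bound: 9

9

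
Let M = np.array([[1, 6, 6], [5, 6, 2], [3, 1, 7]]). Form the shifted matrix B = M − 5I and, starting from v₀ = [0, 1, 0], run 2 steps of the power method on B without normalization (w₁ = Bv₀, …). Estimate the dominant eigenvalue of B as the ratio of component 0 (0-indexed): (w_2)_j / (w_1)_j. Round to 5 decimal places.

B = M − 5I has rows (-4, 6, 6); (5, 1, 2); (3, 1, 2)
w1 = Bv₀ = (6, 1, 1)
w2 = Bw1 = (-12, 33, 21)
Ratio: -12/6 = -2.00000

-2.00000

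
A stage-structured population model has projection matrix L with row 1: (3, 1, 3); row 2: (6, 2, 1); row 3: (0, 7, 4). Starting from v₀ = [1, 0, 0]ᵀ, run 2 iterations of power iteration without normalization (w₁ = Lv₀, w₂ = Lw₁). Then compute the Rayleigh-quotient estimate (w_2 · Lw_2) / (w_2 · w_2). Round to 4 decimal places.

8.5327

w1 = Lv₀ = (3·1 + 1·0 + 3·0; 6·1 + 2·0 + 1·0; 0·1 + 7·0 + 4·0) = (3, 6, 0)
w2 = Lw1 = (3·3 + 1·6 + 3·0; 6·3 + 2·6 + 1·0; 0·3 + 7·6 + 4·0) = (15, 30, 42)
Lw2 = (201, 192, 378)
w2·Lw2 = 15·201 + 30·192 + 42·378 = 24651; w2·w2 = 15·15 + 30·30 + 42·42 = 2889
λ ≈ 24651/2889 = 8.5327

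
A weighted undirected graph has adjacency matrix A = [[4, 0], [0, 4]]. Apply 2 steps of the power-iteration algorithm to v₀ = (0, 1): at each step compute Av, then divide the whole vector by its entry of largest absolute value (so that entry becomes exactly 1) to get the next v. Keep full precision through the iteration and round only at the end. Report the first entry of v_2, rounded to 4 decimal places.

0.0000

Av0 = (0.00000, 4.00000); divide by 4.00000 → v1 = (0.00000, 1.00000)
Av1 = (0.00000, 4.00000); divide by 4.00000 → v2 = (0.00000, 1.00000)
Requested entry of v2: 0/16 = 0.0000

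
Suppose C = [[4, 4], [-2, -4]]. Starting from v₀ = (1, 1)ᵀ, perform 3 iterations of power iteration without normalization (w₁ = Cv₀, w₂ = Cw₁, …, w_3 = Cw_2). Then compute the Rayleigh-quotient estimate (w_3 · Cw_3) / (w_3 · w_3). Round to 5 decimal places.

0.16000

w1 = Cv₀ = (4·1 + 4·1; (-2)·1 + (-4)·1) = (8, -6)
w2 = Cw1 = (4·8 + 4·(-6); (-2)·8 + (-4)·(-6)) = (8, 8)
w3 = Cw2 = (64, -48)
Cw3 = (64, 64)
w3·Cw3 = 64·64 + (-48)·64 = 1024; w3·w3 = 64·64 + (-48)·(-48) = 6400
λ ≈ 1024/6400 = 0.16000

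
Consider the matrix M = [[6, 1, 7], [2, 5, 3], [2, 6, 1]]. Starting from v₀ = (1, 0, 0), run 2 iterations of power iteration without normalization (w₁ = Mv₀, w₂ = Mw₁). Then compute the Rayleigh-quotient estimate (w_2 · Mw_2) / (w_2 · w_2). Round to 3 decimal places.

λ ≈ 10.545

w1 = Mv₀ = (6·1 + 1·0 + 7·0; 2·1 + 5·0 + 3·0; 2·1 + 6·0 + 1·0) = (6, 2, 2)
w2 = Mw1 = (6·6 + 1·2 + 7·2; 2·6 + 5·2 + 3·2; 2·6 + 6·2 + 1·2) = (52, 28, 26)
Mw2 = (522, 322, 298)
w2·Mw2 = 52·522 + 28·322 + 26·298 = 43908; w2·w2 = 52·52 + 28·28 + 26·26 = 4164
λ ≈ 43908/4164 = 10.545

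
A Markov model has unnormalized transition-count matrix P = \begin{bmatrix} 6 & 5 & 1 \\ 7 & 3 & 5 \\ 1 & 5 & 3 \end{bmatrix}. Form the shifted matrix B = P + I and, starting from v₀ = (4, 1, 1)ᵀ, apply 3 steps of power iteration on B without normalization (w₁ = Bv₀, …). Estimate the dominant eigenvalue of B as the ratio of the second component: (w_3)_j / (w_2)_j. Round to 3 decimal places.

μ ≈ 13.772

B = P + I has rows (7, 5, 1); (7, 4, 5); (1, 5, 4)
w1 = Bv₀ = (34, 37, 13)
w2 = Bw1 = (436, 451, 271)
w3 = Bw2 = (5578, 6211, 3775)
Ratio: 6211/451 = 13.772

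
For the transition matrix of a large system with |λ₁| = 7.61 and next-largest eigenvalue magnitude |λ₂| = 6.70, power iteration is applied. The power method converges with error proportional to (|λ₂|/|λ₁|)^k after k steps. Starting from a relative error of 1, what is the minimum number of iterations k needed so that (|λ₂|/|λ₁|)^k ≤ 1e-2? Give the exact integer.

|λ₂/λ₁| = 6.70/7.61 = 0.88042
Need k ≥ ln(1e-2) / ln(0.88042) = -4.6052 / -0.1274 ≈ 36.160
Smallest integer k satisfying the bound: 37

37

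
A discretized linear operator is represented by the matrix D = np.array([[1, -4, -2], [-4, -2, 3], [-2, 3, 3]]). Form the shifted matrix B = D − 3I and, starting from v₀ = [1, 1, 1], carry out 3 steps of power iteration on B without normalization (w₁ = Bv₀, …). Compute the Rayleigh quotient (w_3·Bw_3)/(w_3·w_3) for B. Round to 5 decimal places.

μ ≈ -7.98652

B = D − 3I has rows (-2, -4, -2); (-4, -5, 3); (-2, 3, 0)
w1 = Bv₀ = (-8, -6, 1)
w2 = Bw1 = (38, 65, -2)
w3 = Bw2 = (-332, -483, 119)
Bw3 = (2358, 4100, -785)
w3·Bw3 = -2856571; w3·w3 = 357674; μ ≈ -2856571/357674 = -7.98652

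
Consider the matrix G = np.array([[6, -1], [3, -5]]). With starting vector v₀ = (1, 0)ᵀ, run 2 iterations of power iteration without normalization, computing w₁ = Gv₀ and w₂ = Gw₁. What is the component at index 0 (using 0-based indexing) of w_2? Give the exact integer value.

33

w1 = Gv₀ = (6·1 + (-1)·0; 3·1 + (-5)·0) = (6, 3)
w2 = Gw1 = (6·6 + (-1)·3; 3·6 + (-5)·3) = (33, 3)
The requested component of w2 is 33.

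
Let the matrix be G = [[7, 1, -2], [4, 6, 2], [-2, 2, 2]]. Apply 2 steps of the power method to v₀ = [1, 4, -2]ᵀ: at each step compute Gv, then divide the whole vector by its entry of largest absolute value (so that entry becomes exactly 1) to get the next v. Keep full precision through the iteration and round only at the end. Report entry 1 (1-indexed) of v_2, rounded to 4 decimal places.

Gv0 = (15.00000, 24.00000, 2.00000); divide by 24.00000 → v1 = (0.62500, 1.00000, 0.08333)
Gv1 = (5.20833, 8.66667, 0.91667); divide by 8.66667 → v2 = (0.60096, 1.00000, 0.10577)
Requested entry of v2: 125/208 = 0.6010

0.6010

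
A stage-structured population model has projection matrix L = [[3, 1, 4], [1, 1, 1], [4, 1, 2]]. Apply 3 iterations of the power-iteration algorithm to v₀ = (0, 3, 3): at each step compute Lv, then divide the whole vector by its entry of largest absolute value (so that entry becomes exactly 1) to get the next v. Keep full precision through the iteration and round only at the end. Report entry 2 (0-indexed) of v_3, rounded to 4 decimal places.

0.8708

Lv0 = (15.00000, 6.00000, 9.00000); divide by 15.00000 → v1 = (1.00000, 0.40000, 0.60000)
Lv1 = (5.80000, 2.00000, 5.60000); divide by 5.80000 → v2 = (1.00000, 0.34483, 0.96552)
Lv2 = (7.20690, 2.31034, 6.27586); divide by 7.20690 → v3 = (1.00000, 0.32057, 0.87081)
Requested entry of v3: 546/627 = 0.8708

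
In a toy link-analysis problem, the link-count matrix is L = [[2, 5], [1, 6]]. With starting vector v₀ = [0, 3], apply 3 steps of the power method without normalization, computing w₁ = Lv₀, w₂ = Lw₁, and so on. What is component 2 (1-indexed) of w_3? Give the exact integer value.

w1 = Lv₀ = (2·0 + 5·3; 1·0 + 6·3) = (15, 18)
w2 = Lw1 = (2·15 + 5·18; 1·15 + 6·18) = (120, 123)
w3 = Lw2 = (855, 858)
The requested component of w3 is 858.

858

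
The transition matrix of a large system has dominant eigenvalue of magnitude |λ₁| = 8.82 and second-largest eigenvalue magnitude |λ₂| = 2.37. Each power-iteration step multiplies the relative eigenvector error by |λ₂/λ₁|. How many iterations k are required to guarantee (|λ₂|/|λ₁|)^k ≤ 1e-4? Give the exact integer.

8

|λ₂/λ₁| = 2.37/8.82 = 0.26871
Need k ≥ ln(1e-4) / ln(0.26871) = -9.2103 / -1.3141 ≈ 7.009
Smallest integer k satisfying the bound: 8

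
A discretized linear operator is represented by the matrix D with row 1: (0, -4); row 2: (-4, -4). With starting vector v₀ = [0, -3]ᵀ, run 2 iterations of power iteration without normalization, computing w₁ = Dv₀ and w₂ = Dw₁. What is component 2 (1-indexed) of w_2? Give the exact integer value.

-96

w1 = Dv₀ = (0·0 + (-4)·(-3); (-4)·0 + (-4)·(-3)) = (12, 12)
w2 = Dw1 = (0·12 + (-4)·12; (-4)·12 + (-4)·12) = (-48, -96)
The requested component of w2 is -96.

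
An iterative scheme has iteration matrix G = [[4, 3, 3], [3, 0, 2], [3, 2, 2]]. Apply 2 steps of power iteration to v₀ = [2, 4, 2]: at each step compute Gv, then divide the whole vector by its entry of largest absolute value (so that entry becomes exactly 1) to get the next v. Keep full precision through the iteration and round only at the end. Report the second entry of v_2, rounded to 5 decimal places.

0.60638

Gv0 = (26.000000, 10.000000, 18.000000); divide by 26.000000 → v1 = (1.000000, 0.384615, 0.692308)
Gv1 = (7.230769, 4.384615, 5.153846); divide by 7.230769 → v2 = (1.000000, 0.606383, 0.712766)
Requested entry of v2: 114/188 = 0.60638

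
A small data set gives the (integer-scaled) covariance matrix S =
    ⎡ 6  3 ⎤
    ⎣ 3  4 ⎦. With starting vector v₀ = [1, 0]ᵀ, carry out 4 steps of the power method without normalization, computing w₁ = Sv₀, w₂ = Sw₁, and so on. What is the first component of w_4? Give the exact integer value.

2925

w1 = Sv₀ = (6, 3)
w2 = Sw1 = (45, 30)
w3 = Sw2 = (360, 255)
w4 = Sw3 = (2925, 2100)
The requested component of w4 is 2925.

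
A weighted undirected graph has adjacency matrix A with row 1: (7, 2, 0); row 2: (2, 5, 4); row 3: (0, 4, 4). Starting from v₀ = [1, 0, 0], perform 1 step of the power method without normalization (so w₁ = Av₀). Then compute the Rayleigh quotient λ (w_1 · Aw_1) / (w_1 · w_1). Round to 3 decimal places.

7.906

w1 = Av₀ = (7·1 + 2·0 + 0·0; 2·1 + 5·0 + 4·0; 0·1 + 4·0 + 4·0) = (7, 2, 0)
Aw1 = (53, 24, 8)
w1·Aw1 = 7·53 + 2·24 + 0·8 = 419; w1·w1 = 7·7 + 2·2 + 0·0 = 53
λ ≈ 419/53 = 7.906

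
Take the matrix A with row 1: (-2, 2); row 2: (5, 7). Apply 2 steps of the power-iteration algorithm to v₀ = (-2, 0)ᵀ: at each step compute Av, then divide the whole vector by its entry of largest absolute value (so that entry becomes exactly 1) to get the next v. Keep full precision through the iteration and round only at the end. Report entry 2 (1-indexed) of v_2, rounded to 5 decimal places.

Av0 = (4.000000, -10.000000); divide by -10.000000 → v1 = (-0.400000, 1.000000)
Av1 = (2.800000, 5.000000); divide by 5.000000 → v2 = (0.560000, 1.000000)
Requested entry of v2: -50/-50 = 1.00000

1.00000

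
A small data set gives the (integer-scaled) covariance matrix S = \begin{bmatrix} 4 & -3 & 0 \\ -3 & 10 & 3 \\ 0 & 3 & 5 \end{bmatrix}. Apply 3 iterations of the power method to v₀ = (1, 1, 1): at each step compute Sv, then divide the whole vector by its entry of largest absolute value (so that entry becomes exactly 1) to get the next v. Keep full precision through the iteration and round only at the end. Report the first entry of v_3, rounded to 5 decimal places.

Sv0 = (1.000000, 10.000000, 8.000000); divide by 10.000000 → v1 = (0.100000, 1.000000, 0.800000)
Sv1 = (-2.600000, 12.100000, 7.000000); divide by 12.100000 → v2 = (-0.214876, 1.000000, 0.578512)
Sv2 = (-3.859504, 12.380165, 5.892562); divide by 12.380165 → v3 = (-0.311749, 1.000000, 0.475968)
Requested entry of v3: -467/1498 = -0.31175

-0.31175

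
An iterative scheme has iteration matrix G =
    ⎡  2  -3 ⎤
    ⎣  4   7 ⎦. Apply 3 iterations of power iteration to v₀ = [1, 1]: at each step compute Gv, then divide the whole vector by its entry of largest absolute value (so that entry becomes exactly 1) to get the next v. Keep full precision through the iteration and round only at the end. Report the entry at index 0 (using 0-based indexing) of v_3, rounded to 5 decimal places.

Gv0 = (-1.000000, 11.000000); divide by 11.000000 → v1 = (-0.090909, 1.000000)
Gv1 = (-3.181818, 6.636364); divide by 6.636364 → v2 = (-0.479452, 1.000000)
Gv2 = (-3.958904, 5.082192); divide by 5.082192 → v3 = (-0.778976, 1.000000)
Requested entry of v3: -289/371 = -0.77898

-0.77898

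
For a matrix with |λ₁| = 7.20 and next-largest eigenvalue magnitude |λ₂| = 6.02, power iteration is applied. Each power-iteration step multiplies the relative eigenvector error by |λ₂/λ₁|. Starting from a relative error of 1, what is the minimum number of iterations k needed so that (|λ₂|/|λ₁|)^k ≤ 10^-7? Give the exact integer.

|λ₂/λ₁| = 6.02/7.20 = 0.83611
Need k ≥ ln(10^-7) / ln(0.83611) = -16.1181 / -0.1790 ≈ 90.048
Smallest integer k satisfying the bound: 91

91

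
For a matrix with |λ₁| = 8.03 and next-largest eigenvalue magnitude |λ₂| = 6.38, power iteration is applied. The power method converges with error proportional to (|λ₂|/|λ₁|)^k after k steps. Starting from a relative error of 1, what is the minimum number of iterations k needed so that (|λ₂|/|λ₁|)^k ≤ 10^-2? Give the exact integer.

21

|λ₂/λ₁| = 6.38/8.03 = 0.79452
Need k ≥ ln(10^-2) / ln(0.79452) = -4.6052 / -0.2300 ≈ 20.021
Smallest integer k satisfying the bound: 21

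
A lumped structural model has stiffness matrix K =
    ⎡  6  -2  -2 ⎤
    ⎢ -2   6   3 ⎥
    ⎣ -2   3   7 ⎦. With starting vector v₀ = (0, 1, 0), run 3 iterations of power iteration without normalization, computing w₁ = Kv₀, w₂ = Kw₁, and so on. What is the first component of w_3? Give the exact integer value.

-364

w1 = Kv₀ = (6·0 + (-2)·1 + (-2)·0; (-2)·0 + 6·1 + 3·0; (-2)·0 + 3·1 + 7·0) = (-2, 6, 3)
w2 = Kw1 = (6·(-2) + (-2)·6 + (-2)·3; (-2)·(-2) + 6·6 + 3·3; (-2)·(-2) + 3·6 + 7·3) = (-30, 49, 43)
w3 = Kw2 = (-364, 483, 508)
The requested component of w3 is -364.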